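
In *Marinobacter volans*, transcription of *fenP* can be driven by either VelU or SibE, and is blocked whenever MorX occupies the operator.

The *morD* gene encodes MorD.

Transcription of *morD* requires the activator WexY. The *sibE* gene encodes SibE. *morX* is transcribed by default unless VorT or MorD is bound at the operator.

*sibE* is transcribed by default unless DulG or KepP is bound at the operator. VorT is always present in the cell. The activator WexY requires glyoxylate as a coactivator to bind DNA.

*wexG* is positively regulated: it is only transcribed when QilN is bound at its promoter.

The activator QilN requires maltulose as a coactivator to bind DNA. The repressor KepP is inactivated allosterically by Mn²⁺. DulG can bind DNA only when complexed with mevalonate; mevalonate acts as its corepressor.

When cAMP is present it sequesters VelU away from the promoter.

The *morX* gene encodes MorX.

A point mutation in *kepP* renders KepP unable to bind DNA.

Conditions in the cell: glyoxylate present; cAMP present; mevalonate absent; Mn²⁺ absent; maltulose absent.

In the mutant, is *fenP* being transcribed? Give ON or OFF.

cAMP is present, so VelU is inactive.
VorT is produced constitutively and is active.
Glyoxylate is present, so WexY is active.
No repressor is bound and WexY is active, so *morD* is transcribed.
So MorD is produced and active.
With repressor VorT bound, *morX* is not transcribed.
So MorX is not produced.
Mevalonate is absent, so DulG is inactive.
KepP is non-functional in this strain, so it has no effect.
With no repressor bound, *sibE* is transcribed.
So SibE is produced and active.
Activator SibE is present, so *fenP* is transcribed.

ON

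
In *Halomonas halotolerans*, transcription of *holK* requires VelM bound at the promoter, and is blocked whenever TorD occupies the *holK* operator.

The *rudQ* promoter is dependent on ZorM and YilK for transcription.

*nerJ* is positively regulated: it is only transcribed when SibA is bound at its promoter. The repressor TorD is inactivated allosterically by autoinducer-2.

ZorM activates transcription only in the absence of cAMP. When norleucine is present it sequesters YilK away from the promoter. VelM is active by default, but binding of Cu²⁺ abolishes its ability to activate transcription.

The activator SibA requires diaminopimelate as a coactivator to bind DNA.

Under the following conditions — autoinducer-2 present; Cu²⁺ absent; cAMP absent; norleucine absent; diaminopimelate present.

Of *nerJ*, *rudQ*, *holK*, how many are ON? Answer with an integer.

3

Diaminopimelate is present, so SibA is active.
No repressor is bound and SibA is active, so *nerJ* is transcribed.
→ *nerJ* is ON.
cAMP is absent, so ZorM is active.
Norleucine is absent, so YilK is active.
No repressor is bound and ZorM and YilK are active, so *rudQ* is transcribed.
→ *rudQ* is ON.
Cu²⁺ is absent, so VelM is active.
Autoinducer-2 is present, so TorD is inactive.
No repressor is bound and VelM is active, so *holK* is transcribed.
→ *holK* is ON.
3 of the 3 genes are transcribed.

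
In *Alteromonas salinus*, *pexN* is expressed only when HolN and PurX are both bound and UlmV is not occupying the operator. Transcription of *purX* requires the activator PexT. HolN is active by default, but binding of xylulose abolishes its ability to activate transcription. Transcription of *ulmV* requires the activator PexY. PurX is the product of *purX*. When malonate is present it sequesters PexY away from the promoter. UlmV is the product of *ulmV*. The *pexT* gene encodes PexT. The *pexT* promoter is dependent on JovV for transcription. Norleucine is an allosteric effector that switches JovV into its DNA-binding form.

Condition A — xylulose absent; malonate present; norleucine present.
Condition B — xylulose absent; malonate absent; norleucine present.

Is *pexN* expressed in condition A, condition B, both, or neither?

Condition A:
Xylulose is absent, so HolN is active.
Malonate is present, so PexY is inactive.
Required activator PexY is absent, so *ulmV* is not transcribed.
So UlmV is not produced.
Norleucine is present, so JovV is active.
No repressor is bound and JovV is active, so *pexT* is transcribed.
So PexT is produced and active.
No repressor is bound and PexT is active, so *purX* is transcribed.
So PurX is produced and active.
No repressor is bound and HolN and PurX are active, so *pexN* is transcribed.
→ *pexN* is ON in A.
Condition B:
Xylulose is absent, so HolN is active.
Malonate is absent, so PexY is active.
No repressor is bound and PexY is active, so *ulmV* is transcribed.
So UlmV is produced and active.
Norleucine is present, so JovV is active.
No repressor is bound and JovV is active, so *pexT* is transcribed.
So PexT is produced and active.
No repressor is bound and PexT is active, so *purX* is transcribed.
So PurX is produced and active.
With repressor UlmV bound, *pexN* is not transcribed.
→ *pexN* is OFF in B.

A only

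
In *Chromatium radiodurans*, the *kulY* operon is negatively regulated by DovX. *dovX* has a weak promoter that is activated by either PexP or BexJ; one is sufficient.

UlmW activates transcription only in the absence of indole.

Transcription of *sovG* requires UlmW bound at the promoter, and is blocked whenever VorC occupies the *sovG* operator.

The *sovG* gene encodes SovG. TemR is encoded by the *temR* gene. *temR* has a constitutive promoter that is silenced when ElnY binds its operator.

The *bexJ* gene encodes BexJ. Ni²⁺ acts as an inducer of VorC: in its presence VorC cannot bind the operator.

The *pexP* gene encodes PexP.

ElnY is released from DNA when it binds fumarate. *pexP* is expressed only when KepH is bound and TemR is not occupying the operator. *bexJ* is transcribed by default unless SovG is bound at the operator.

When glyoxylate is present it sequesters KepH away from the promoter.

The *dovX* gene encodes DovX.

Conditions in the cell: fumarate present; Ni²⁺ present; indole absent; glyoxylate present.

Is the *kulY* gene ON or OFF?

Fumarate is present, so ElnY is inactive.
With no repressor bound, *temR* is transcribed.
So TemR is produced and active.
Glyoxylate is present, so KepH is inactive.
With repressor TemR bound, *pexP* is not transcribed.
So PexP is not produced.
Ni²⁺ is present, so VorC is inactive.
Indole is absent, so UlmW is active.
No repressor is bound and UlmW is active, so *sovG* is transcribed.
So SovG is produced and active.
With repressor SovG bound, *bexJ* is not transcribed.
So BexJ is not produced.
No activator is available at the *dovX* promoter, so *dovX* is not transcribed.
So DovX is not produced.
With no repressor bound, *kulY* is transcribed.

ON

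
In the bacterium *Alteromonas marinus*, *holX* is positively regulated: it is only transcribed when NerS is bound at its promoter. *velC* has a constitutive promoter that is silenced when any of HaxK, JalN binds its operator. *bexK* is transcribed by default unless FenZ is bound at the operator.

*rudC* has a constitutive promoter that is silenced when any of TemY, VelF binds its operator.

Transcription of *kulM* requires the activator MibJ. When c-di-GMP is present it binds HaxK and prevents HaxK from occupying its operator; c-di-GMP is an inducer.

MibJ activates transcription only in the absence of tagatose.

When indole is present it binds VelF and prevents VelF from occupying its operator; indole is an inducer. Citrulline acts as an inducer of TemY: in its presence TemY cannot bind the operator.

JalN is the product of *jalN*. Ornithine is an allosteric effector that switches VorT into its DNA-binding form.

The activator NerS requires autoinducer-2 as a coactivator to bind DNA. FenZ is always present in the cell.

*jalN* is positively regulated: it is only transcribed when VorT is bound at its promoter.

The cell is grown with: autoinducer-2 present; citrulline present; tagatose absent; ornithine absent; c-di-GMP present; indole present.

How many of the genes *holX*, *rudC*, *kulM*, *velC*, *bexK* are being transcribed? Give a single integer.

4

Autoinducer-2 is present, so NerS is active.
No repressor is bound and NerS is active, so *holX* is transcribed.
→ *holX* is ON.
Citrulline is present, so TemY is inactive.
Indole is present, so VelF is inactive.
With no repressor bound, *rudC* is transcribed.
→ *rudC* is ON.
Tagatose is absent, so MibJ is active.
No repressor is bound and MibJ is active, so *kulM* is transcribed.
→ *kulM* is ON.
c-di-GMP is present, so HaxK is inactive.
Ornithine is absent, so VorT is inactive.
Required activator VorT is absent, so *jalN* is not transcribed.
So JalN is not produced.
With no repressor bound, *velC* is transcribed.
→ *velC* is ON.
FenZ is produced constitutively and is active.
With repressor FenZ bound, *bexK* is not transcribed.
→ *bexK* is OFF.
4 of the 5 genes are transcribed.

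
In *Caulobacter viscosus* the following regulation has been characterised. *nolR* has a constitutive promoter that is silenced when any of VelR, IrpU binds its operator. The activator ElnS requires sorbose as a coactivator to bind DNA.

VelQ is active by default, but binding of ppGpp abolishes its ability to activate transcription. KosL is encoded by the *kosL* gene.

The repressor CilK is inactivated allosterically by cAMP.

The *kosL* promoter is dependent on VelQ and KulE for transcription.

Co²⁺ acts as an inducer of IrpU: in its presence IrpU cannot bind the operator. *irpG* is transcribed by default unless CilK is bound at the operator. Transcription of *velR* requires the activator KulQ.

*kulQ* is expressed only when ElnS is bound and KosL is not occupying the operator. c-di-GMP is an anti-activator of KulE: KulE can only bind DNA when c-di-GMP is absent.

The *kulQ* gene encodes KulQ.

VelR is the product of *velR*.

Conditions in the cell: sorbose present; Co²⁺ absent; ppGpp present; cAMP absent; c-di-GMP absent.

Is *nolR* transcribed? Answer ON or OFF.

Sorbose is present, so ElnS is active.
ppGpp is present, so VelQ is inactive.
c-di-GMP is absent, so KulE is active.
Required activator VelQ is absent, so *kosL* is not transcribed.
So KosL is not produced.
No repressor is bound and ElnS is active, so *kulQ* is transcribed.
So KulQ is produced and active.
No repressor is bound and KulQ is active, so *velR* is transcribed.
So VelR is produced and active.
Co²⁺ is absent, so IrpU is active.
With repressor VelR bound, *nolR* is not transcribed.

OFF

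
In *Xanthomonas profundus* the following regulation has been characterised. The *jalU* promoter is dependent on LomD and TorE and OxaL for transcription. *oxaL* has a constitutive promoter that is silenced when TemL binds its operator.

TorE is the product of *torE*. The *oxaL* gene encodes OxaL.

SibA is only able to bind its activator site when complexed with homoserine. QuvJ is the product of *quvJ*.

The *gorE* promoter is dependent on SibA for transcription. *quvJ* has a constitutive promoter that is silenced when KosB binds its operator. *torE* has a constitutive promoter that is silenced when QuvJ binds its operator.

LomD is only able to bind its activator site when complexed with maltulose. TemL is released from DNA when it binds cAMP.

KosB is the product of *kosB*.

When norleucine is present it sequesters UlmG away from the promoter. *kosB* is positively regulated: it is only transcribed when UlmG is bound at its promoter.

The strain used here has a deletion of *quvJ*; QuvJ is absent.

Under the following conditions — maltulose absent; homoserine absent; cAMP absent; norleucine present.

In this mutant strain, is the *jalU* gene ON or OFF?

Maltulose is absent, so LomD is inactive.
QuvJ is non-functional in this strain, so it has no effect.
With no repressor bound, *torE* is transcribed.
So TorE is produced and active.
cAMP is absent, so TemL is active.
With repressor TemL bound, *oxaL* is not transcribed.
So OxaL is not produced.
Required activator LomD is absent, so *jalU* is not transcribed.

OFF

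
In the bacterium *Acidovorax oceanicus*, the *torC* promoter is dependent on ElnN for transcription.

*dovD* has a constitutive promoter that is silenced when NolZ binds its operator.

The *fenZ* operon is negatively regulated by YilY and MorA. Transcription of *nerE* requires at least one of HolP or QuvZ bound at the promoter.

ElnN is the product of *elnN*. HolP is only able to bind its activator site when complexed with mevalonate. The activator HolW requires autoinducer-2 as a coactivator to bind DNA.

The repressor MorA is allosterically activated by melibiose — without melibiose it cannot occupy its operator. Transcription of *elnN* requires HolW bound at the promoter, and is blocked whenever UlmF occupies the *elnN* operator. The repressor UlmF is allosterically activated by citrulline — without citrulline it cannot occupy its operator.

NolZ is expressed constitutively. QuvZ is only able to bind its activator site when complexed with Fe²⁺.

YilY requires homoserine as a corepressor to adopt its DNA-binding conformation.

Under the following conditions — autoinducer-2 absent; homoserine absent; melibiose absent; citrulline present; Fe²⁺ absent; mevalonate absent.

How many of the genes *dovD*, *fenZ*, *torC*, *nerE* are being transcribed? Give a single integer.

1

NolZ is produced constitutively and is active.
With repressor NolZ bound, *dovD* is not transcribed.
→ *dovD* is OFF.
Homoserine is absent, so YilY is inactive.
Melibiose is absent, so MorA is inactive.
With no repressor bound, *fenZ* is transcribed.
→ *fenZ* is ON.
Autoinducer-2 is absent, so HolW is inactive.
Citrulline is present, so UlmF is active.
With repressor UlmF bound, *elnN* is not transcribed.
So ElnN is not produced.
Required activator ElnN is absent, so *torC* is not transcribed.
→ *torC* is OFF.
Mevalonate is absent, so HolP is inactive.
Fe²⁺ is absent, so QuvZ is inactive.
No activator is available at the *nerE* promoter, so *nerE* is not transcribed.
→ *nerE* is OFF.
1 of the 4 genes is transcribed.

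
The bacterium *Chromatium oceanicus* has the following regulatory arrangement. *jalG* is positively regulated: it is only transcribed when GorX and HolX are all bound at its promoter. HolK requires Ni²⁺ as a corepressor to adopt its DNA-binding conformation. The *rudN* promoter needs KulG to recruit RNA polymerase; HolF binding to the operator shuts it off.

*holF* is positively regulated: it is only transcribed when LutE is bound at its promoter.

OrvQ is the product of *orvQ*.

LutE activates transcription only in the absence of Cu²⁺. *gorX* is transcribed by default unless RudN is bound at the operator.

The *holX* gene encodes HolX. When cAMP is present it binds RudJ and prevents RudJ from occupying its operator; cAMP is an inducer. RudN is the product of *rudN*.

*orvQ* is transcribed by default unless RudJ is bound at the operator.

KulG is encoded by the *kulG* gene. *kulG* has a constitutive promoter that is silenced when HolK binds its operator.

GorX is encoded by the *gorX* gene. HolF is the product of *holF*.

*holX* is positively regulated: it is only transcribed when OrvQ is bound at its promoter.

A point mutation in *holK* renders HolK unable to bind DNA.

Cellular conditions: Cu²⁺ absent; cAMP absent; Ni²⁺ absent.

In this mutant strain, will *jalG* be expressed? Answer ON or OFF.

OFF

HolK is non-functional in this strain, so it has no effect.
With no repressor bound, *kulG* is transcribed.
So KulG is produced and active.
Cu²⁺ is absent, so LutE is active.
No repressor is bound and LutE is active, so *holF* is transcribed.
So HolF is produced and active.
With repressor HolF bound, *rudN* is not transcribed.
So RudN is not produced.
With no repressor bound, *gorX* is transcribed.
So GorX is produced and active.
cAMP is absent, so RudJ is active.
With repressor RudJ bound, *orvQ* is not transcribed.
So OrvQ is not produced.
Required activator OrvQ is absent, so *holX* is not transcribed.
So HolX is not produced.
Required activator HolX is absent, so *jalG* is not transcribed.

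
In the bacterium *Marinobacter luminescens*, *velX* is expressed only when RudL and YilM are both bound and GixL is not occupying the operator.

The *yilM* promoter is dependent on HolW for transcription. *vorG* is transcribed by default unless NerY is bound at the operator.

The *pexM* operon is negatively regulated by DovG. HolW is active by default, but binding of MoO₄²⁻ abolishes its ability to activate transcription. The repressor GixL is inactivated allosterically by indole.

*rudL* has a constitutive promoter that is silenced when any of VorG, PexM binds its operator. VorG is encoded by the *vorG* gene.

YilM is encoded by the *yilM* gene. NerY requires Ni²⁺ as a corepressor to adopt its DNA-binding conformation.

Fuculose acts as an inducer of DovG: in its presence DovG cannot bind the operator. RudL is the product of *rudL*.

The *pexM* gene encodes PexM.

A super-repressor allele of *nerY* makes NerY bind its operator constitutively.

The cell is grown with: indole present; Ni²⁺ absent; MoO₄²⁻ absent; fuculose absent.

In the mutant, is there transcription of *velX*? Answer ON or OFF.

Indole is present, so GixL is inactive.
NerY is constitutively active in this strain.
With repressor NerY bound, *vorG* is not transcribed.
So VorG is not produced.
Fuculose is absent, so DovG is active.
With repressor DovG bound, *pexM* is not transcribed.
So PexM is not produced.
With no repressor bound, *rudL* is transcribed.
So RudL is produced and active.
MoO₄²⁻ is absent, so HolW is active.
No repressor is bound and HolW is active, so *yilM* is transcribed.
So YilM is produced and active.
No repressor is bound and RudL and YilM are active, so *velX* is transcribed.

ON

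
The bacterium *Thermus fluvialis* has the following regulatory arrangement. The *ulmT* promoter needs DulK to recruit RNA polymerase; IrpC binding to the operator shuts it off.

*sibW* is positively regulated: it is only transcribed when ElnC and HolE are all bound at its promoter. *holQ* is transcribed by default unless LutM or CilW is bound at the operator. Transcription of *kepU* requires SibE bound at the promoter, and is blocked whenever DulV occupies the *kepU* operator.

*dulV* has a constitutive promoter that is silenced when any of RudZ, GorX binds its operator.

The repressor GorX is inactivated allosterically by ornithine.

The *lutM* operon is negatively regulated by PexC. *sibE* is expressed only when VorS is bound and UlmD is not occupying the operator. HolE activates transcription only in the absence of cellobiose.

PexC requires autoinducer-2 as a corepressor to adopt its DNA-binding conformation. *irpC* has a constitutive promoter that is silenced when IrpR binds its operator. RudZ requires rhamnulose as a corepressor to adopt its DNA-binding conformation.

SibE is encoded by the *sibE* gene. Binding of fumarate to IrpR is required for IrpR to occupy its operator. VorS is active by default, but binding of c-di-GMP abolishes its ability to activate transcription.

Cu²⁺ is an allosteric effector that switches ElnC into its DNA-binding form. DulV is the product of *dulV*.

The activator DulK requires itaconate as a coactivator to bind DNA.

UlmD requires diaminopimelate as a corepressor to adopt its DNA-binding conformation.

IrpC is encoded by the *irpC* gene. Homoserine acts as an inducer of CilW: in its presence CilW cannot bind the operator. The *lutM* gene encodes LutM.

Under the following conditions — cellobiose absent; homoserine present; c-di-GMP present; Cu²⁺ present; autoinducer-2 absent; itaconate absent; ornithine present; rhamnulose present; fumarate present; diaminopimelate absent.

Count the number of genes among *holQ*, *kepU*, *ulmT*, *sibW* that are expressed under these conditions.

1

Autoinducer-2 is absent, so PexC is inactive.
With no repressor bound, *lutM* is transcribed.
So LutM is produced and active.
Homoserine is present, so CilW is inactive.
With repressor LutM bound, *holQ* is not transcribed.
→ *holQ* is OFF.
c-di-GMP is present, so VorS is inactive.
Diaminopimelate is absent, so UlmD is inactive.
Required activator VorS is absent, so *sibE* is not transcribed.
So SibE is not produced.
Rhamnulose is present, so RudZ is active.
Ornithine is present, so GorX is inactive.
With repressor RudZ bound, *dulV* is not transcribed.
So DulV is not produced.
Required activator SibE is absent, so *kepU* is not transcribed.
→ *kepU* is OFF.
Fumarate is present, so IrpR is active.
With repressor IrpR bound, *irpC* is not transcribed.
So IrpC is not produced.
Itaconate is absent, so DulK is inactive.
Required activator DulK is absent, so *ulmT* is not transcribed.
→ *ulmT* is OFF.
Cu²⁺ is present, so ElnC is active.
Cellobiose is absent, so HolE is active.
No repressor is bound and ElnC and HolE are active, so *sibW* is transcribed.
→ *sibW* is ON.
1 of the 4 genes is transcribed.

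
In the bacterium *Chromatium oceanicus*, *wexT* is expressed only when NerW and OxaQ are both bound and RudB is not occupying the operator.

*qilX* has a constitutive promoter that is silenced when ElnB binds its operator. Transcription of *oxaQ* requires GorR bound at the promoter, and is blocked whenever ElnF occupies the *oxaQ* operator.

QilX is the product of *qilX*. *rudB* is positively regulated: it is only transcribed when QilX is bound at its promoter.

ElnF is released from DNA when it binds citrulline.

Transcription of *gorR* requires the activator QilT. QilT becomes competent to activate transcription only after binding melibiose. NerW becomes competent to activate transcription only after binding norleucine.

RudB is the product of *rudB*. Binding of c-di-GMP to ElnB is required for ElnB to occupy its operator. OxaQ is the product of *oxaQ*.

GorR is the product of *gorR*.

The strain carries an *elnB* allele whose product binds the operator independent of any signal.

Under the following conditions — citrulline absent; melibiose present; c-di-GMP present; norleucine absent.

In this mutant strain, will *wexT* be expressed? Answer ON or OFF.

OFF

Norleucine is absent, so NerW is inactive.
ElnB is constitutively active in this strain.
With repressor ElnB bound, *qilX* is not transcribed.
So QilX is not produced.
Required activator QilX is absent, so *rudB* is not transcribed.
So RudB is not produced.
Melibiose is present, so QilT is active.
No repressor is bound and QilT is active, so *gorR* is transcribed.
So GorR is produced and active.
Citrulline is absent, so ElnF is active.
With repressor ElnF bound, *oxaQ* is not transcribed.
So OxaQ is not produced.
Required activator NerW is absent, so *wexT* is not transcribed.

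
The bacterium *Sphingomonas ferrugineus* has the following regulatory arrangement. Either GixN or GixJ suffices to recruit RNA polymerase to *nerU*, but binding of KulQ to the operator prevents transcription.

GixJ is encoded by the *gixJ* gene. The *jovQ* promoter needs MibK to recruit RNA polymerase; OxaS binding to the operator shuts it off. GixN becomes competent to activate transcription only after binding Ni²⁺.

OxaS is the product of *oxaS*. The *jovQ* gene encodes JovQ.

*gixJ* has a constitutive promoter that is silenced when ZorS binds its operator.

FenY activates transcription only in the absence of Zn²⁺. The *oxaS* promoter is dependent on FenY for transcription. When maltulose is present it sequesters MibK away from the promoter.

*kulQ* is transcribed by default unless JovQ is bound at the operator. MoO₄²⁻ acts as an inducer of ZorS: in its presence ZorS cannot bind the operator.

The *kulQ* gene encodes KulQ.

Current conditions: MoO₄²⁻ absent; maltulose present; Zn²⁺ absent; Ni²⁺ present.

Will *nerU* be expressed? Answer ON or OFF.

OFF

Zn²⁺ is absent, so FenY is active.
No repressor is bound and FenY is active, so *oxaS* is transcribed.
So OxaS is produced and active.
Maltulose is present, so MibK is inactive.
With repressor OxaS bound, *jovQ* is not transcribed.
So JovQ is not produced.
With no repressor bound, *kulQ* is transcribed.
So KulQ is produced and active.
Ni²⁺ is present, so GixN is active.
MoO₄²⁻ is absent, so ZorS is active.
With repressor ZorS bound, *gixJ* is not transcribed.
So GixJ is not produced.
With repressor KulQ bound, *nerU* is not transcribed.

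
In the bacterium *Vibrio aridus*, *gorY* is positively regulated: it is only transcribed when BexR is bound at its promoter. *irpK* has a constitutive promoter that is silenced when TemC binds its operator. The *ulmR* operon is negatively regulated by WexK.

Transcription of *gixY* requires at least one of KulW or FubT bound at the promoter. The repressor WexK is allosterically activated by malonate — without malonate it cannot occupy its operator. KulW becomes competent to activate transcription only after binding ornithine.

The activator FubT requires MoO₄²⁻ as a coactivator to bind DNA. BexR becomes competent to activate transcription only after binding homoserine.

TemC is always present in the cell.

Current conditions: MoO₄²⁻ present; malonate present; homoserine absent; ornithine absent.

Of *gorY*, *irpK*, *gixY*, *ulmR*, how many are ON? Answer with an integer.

Homoserine is absent, so BexR is inactive.
Required activator BexR is absent, so *gorY* is not transcribed.
→ *gorY* is OFF.
TemC is produced constitutively and is active.
With repressor TemC bound, *irpK* is not transcribed.
→ *irpK* is OFF.
Ornithine is absent, so KulW is inactive.
MoO₄²⁻ is present, so FubT is active.
Activator FubT is present, so *gixY* is transcribed.
→ *gixY* is ON.
Malonate is present, so WexK is active.
With repressor WexK bound, *ulmR* is not transcribed.
→ *ulmR* is OFF.
1 of the 4 genes is transcribed.

1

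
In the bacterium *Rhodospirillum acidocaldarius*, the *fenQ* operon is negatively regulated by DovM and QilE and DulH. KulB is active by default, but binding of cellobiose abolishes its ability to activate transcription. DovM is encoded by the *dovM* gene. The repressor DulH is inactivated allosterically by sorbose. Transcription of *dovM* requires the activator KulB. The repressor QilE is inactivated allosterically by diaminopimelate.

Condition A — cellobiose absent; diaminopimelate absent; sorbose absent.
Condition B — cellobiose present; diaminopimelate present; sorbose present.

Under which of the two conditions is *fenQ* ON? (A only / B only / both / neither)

Condition A:
Cellobiose is absent, so KulB is active.
No repressor is bound and KulB is active, so *dovM* is transcribed.
So DovM is produced and active.
Diaminopimelate is absent, so QilE is active.
Sorbose is absent, so DulH is active.
With repressor DovM bound, *fenQ* is not transcribed.
→ *fenQ* is OFF in A.
Condition B:
Cellobiose is present, so KulB is inactive.
Required activator KulB is absent, so *dovM* is not transcribed.
So DovM is not produced.
Diaminopimelate is present, so QilE is inactive.
Sorbose is present, so DulH is inactive.
With no repressor bound, *fenQ* is transcribed.
→ *fenQ* is ON in B.

B only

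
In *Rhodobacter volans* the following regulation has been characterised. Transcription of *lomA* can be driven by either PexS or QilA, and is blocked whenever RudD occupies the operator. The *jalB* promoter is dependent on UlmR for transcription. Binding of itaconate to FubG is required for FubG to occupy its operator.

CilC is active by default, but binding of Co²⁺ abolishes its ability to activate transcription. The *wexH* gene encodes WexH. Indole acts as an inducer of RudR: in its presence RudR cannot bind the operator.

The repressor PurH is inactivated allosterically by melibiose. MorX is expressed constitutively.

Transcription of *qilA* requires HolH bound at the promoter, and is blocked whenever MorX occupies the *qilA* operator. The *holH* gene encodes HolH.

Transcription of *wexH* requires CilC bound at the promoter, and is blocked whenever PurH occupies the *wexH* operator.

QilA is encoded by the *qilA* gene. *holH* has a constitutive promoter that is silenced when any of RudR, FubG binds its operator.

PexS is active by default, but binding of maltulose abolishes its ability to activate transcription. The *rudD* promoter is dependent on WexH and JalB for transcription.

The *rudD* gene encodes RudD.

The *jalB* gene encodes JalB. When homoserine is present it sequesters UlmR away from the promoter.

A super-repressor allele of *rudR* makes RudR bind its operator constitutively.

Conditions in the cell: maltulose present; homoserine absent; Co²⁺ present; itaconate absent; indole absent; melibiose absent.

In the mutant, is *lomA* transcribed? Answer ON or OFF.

Co²⁺ is present, so CilC is inactive.
Melibiose is absent, so PurH is active.
With repressor PurH bound, *wexH* is not transcribed.
So WexH is not produced.
Homoserine is absent, so UlmR is active.
No repressor is bound and UlmR is active, so *jalB* is transcribed.
So JalB is produced and active.
Required activator WexH is absent, so *rudD* is not transcribed.
So RudD is not produced.
Maltulose is present, so PexS is inactive.
RudR is constitutively active in this strain.
Itaconate is absent, so FubG is inactive.
With repressor RudR bound, *holH* is not transcribed.
So HolH is not produced.
MorX is produced constitutively and is active.
With repressor MorX bound, *qilA* is not transcribed.
So QilA is not produced.
No activator is available at the *lomA* promoter, so *lomA* is not transcribed.

OFF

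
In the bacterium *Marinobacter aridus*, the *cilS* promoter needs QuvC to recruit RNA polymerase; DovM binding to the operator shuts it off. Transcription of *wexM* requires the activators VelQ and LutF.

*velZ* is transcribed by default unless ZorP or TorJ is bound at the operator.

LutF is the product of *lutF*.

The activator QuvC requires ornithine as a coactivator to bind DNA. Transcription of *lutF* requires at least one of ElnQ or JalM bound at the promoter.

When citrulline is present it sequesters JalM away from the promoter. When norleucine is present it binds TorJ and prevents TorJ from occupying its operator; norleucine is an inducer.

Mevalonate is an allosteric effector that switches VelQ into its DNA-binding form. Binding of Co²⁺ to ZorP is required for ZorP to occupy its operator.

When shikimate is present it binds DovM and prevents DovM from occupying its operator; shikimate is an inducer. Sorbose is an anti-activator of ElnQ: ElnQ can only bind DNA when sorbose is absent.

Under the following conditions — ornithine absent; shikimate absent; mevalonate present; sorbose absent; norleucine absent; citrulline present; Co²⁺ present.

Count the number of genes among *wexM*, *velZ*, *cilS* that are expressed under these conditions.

Mevalonate is present, so VelQ is active.
Sorbose is absent, so ElnQ is active.
Citrulline is present, so JalM is inactive.
Activator ElnQ is present, so *lutF* is transcribed.
So LutF is produced and active.
No repressor is bound and VelQ and LutF are active, so *wexM* is transcribed.
→ *wexM* is ON.
Co²⁺ is present, so ZorP is active.
Norleucine is absent, so TorJ is active.
With repressor ZorP bound, *velZ* is not transcribed.
→ *velZ* is OFF.
Ornithine is absent, so QuvC is inactive.
Shikimate is absent, so DovM is active.
With repressor DovM bound, *cilS* is not transcribed.
→ *cilS* is OFF.
1 of the 3 genes is transcribed.

1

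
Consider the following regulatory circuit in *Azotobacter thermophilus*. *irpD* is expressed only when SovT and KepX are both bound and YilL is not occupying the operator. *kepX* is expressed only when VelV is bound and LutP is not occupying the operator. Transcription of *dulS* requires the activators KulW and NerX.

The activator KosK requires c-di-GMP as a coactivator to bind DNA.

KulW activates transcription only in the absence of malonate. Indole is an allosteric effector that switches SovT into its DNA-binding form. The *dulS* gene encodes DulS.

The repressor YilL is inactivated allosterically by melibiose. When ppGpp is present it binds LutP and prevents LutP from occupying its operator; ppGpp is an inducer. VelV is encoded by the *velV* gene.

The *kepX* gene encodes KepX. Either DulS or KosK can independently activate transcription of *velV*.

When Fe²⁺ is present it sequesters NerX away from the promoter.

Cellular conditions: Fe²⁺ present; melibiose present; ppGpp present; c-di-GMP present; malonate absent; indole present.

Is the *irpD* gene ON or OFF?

Melibiose is present, so YilL is inactive.
Indole is present, so SovT is active.
Malonate is absent, so KulW is active.
Fe²⁺ is present, so NerX is inactive.
Required activator NerX is absent, so *dulS* is not transcribed.
So DulS is not produced.
c-di-GMP is present, so KosK is active.
Activator KosK is present, so *velV* is transcribed.
So VelV is produced and active.
ppGpp is present, so LutP is inactive.
No repressor is bound and VelV is active, so *kepX* is transcribed.
So KepX is produced and active.
No repressor is bound and SovT and KepX are active, so *irpD* is transcribed.

ON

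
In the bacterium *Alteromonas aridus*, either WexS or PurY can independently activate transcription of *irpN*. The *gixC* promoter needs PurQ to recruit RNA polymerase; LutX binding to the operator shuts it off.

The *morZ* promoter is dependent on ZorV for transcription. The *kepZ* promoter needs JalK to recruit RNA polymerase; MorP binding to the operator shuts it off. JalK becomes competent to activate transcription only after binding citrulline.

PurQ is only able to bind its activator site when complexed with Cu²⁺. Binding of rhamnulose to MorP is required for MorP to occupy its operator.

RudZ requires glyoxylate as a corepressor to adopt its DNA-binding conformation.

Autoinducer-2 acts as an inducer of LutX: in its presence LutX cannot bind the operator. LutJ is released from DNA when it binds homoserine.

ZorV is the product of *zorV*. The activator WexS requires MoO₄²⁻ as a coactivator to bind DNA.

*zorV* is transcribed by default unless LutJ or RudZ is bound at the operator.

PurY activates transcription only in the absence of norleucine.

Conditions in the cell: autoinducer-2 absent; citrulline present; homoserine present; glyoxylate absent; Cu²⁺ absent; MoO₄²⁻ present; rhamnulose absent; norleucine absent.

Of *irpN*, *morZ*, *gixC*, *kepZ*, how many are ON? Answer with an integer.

3

MoO₄²⁻ is present, so WexS is active.
Norleucine is absent, so PurY is active.
Activator WexS is present, so *irpN* is transcribed.
→ *irpN* is ON.
Homoserine is present, so LutJ is inactive.
Glyoxylate is absent, so RudZ is inactive.
With no repressor bound, *zorV* is transcribed.
So ZorV is produced and active.
No repressor is bound and ZorV is active, so *morZ* is transcribed.
→ *morZ* is ON.
Cu²⁺ is absent, so PurQ is inactive.
Autoinducer-2 is absent, so LutX is active.
With repressor LutX bound, *gixC* is not transcribed.
→ *gixC* is OFF.
Citrulline is present, so JalK is active.
Rhamnulose is absent, so MorP is inactive.
No repressor is bound and JalK is active, so *kepZ* is transcribed.
→ *kepZ* is ON.
3 of the 4 genes are transcribed.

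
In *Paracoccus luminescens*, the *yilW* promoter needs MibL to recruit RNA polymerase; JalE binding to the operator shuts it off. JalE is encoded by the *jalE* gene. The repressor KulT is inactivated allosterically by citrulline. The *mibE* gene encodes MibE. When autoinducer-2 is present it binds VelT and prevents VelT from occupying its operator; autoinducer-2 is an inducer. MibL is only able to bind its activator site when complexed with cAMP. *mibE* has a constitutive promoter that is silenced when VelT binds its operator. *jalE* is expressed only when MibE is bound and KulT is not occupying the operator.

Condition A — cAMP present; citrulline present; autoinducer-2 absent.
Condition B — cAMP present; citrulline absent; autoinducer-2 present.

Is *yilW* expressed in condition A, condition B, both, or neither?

Condition A:
cAMP is present, so MibL is active.
Citrulline is present, so KulT is inactive.
Autoinducer-2 is absent, so VelT is active.
With repressor VelT bound, *mibE* is not transcribed.
So MibE is not produced.
Required activator MibE is absent, so *jalE* is not transcribed.
So JalE is not produced.
No repressor is bound and MibL is active, so *yilW* is transcribed.
→ *yilW* is ON in A.
Condition B:
cAMP is present, so MibL is active.
Citrulline is absent, so KulT is active.
Autoinducer-2 is present, so VelT is inactive.
With no repressor bound, *mibE* is transcribed.
So MibE is produced and active.
With repressor KulT bound, *jalE* is not transcribed.
So JalE is not produced.
No repressor is bound and MibL is active, so *yilW* is transcribed.
→ *yilW* is ON in B.

both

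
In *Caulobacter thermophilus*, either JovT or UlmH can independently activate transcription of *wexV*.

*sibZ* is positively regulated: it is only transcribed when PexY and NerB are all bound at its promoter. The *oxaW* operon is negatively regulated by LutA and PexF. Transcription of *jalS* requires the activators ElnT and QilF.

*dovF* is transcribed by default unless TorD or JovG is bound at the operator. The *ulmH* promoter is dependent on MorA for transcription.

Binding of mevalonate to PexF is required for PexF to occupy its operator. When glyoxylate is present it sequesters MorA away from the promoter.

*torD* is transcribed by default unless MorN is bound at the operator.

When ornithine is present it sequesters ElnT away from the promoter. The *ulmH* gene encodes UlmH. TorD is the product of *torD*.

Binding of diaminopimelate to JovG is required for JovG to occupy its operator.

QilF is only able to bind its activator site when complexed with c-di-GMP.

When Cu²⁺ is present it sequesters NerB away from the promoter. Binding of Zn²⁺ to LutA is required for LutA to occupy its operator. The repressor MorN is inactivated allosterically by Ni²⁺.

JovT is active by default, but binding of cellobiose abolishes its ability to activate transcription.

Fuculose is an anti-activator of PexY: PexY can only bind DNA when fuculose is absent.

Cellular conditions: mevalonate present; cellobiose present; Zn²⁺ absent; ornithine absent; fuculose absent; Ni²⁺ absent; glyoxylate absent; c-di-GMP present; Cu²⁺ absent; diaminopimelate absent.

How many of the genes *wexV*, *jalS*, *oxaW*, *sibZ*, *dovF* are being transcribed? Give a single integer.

4

Cellobiose is present, so JovT is inactive.
Glyoxylate is absent, so MorA is active.
No repressor is bound and MorA is active, so *ulmH* is transcribed.
So UlmH is produced and active.
Activator UlmH is present, so *wexV* is transcribed.
→ *wexV* is ON.
Ornithine is absent, so ElnT is active.
c-di-GMP is present, so QilF is active.
No repressor is bound and ElnT and QilF are active, so *jalS* is transcribed.
→ *jalS* is ON.
Zn²⁺ is absent, so LutA is inactive.
Mevalonate is present, so PexF is active.
With repressor PexF bound, *oxaW* is not transcribed.
→ *oxaW* is OFF.
Fuculose is absent, so PexY is active.
Cu²⁺ is absent, so NerB is active.
No repressor is bound and PexY and NerB are active, so *sibZ* is transcribed.
→ *sibZ* is ON.
Ni²⁺ is absent, so MorN is active.
With repressor MorN bound, *torD* is not transcribed.
So TorD is not produced.
Diaminopimelate is absent, so JovG is inactive.
With no repressor bound, *dovF* is transcribed.
→ *dovF* is ON.
4 of the 5 genes are transcribed.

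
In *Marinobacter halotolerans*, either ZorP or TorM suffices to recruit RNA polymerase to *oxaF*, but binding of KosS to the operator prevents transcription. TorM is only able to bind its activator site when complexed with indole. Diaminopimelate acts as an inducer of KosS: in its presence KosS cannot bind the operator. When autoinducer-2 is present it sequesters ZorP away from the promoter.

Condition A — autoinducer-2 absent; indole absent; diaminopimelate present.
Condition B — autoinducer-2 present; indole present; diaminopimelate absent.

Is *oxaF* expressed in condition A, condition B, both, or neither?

A only

Condition A:
Autoinducer-2 is absent, so ZorP is active.
Indole is absent, so TorM is inactive.
Diaminopimelate is present, so KosS is inactive.
Activator ZorP is present, so *oxaF* is transcribed.
→ *oxaF* is ON in A.
Condition B:
Autoinducer-2 is present, so ZorP is inactive.
Indole is present, so TorM is active.
Diaminopimelate is absent, so KosS is active.
With repressor KosS bound, *oxaF* is not transcribed.
→ *oxaF* is OFF in B.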